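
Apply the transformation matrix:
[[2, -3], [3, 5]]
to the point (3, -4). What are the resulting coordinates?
(18, -11)

Matrix multiplication:
[[2, -3], [3, 5]] × [3, -4]ᵀ
= [2×3 + -3×-4, 3×3 + 5×-4]ᵀ
= [18.0000, -11.0000]ᵀ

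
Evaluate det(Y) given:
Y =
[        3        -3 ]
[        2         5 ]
det(Y) = 21

For a 2×2 matrix [[a, b], [c, d]], det = a*d - b*c.
det(Y) = (3)*(5) - (-3)*(2) = 15 + 6 = 21.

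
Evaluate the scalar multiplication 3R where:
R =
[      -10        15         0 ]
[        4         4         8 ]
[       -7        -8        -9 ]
3R =
[      -30        45         0 ]
[       12        12        24 ]
[      -21       -24       -27 ]

Scalar multiplication is elementwise: (3R)[i][j] = 3 * R[i][j].
  (3R)[0][0] = 3 * (-10) = -30
  (3R)[0][1] = 3 * (15) = 45
  (3R)[0][2] = 3 * (0) = 0
  (3R)[1][0] = 3 * (4) = 12
  (3R)[1][1] = 3 * (4) = 12
  (3R)[1][2] = 3 * (8) = 24
  (3R)[2][0] = 3 * (-7) = -21
  (3R)[2][1] = 3 * (-8) = -24
  (3R)[2][2] = 3 * (-9) = -27
3R =
[      -30        45         0 ]
[       12        12        24 ]
[      -21       -24       -27 ]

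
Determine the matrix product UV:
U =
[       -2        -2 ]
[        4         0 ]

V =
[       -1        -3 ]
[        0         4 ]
UV =
[        2        -2 ]
[       -4       -12 ]

Matrix multiplication: (UV)[i][j] = sum over k of U[i][k] * V[k][j].
  (UV)[0][0] = (-2)*(-1) + (-2)*(0) = 2
  (UV)[0][1] = (-2)*(-3) + (-2)*(4) = -2
  (UV)[1][0] = (4)*(-1) + (0)*(0) = -4
  (UV)[1][1] = (4)*(-3) + (0)*(4) = -12
UV =
[        2        -2 ]
[       -4       -12 ]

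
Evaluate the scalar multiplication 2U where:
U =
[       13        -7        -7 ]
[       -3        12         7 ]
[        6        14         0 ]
2U =
[       26       -14       -14 ]
[       -6        24        14 ]
[       12        28         0 ]

Scalar multiplication is elementwise: (2U)[i][j] = 2 * U[i][j].
  (2U)[0][0] = 2 * (13) = 26
  (2U)[0][1] = 2 * (-7) = -14
  (2U)[0][2] = 2 * (-7) = -14
  (2U)[1][0] = 2 * (-3) = -6
  (2U)[1][1] = 2 * (12) = 24
  (2U)[1][2] = 2 * (7) = 14
  (2U)[2][0] = 2 * (6) = 12
  (2U)[2][1] = 2 * (14) = 28
  (2U)[2][2] = 2 * (0) = 0
2U =
[       26       -14       -14 ]
[       -6        24        14 ]
[       12        28         0 ]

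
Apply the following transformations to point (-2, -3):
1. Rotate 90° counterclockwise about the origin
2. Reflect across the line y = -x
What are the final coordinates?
(2, -3)

Step 1: Rotate 90° → (3, -2)
Step 2: Reflect across the line y = -x → (2, -3)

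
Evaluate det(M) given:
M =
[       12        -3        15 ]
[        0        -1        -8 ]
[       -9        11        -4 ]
det(M) = 753

Expand along row 0 (cofactor expansion): det(M) = a*(e*i - f*h) - b*(d*i - f*g) + c*(d*h - e*g), where the 3×3 is [[a, b, c], [d, e, f], [g, h, i]].
Minor M_00 = (-1)*(-4) - (-8)*(11) = 4 + 88 = 92.
Minor M_01 = (0)*(-4) - (-8)*(-9) = 0 - 72 = -72.
Minor M_02 = (0)*(11) - (-1)*(-9) = 0 - 9 = -9.
det(M) = (12)*(92) - (-3)*(-72) + (15)*(-9) = 1104 - 216 - 135 = 753.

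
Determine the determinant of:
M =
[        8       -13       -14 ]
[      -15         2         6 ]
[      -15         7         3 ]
det(M) = 1347

Expand along row 0 (cofactor expansion): det(M) = a*(e*i - f*h) - b*(d*i - f*g) + c*(d*h - e*g), where the 3×3 is [[a, b, c], [d, e, f], [g, h, i]].
Minor M_00 = (2)*(3) - (6)*(7) = 6 - 42 = -36.
Minor M_01 = (-15)*(3) - (6)*(-15) = -45 + 90 = 45.
Minor M_02 = (-15)*(7) - (2)*(-15) = -105 + 30 = -75.
det(M) = (8)*(-36) - (-13)*(45) + (-14)*(-75) = -288 + 585 + 1050 = 1347.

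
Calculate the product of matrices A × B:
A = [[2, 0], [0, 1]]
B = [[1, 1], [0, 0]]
[[2, 2], [0, 0]]

Matrix multiplication:
C[0][0] = 2×1 + 0×0 = 2
C[0][1] = 2×1 + 0×0 = 2
C[1][0] = 0×1 + 1×0 = 0
C[1][1] = 0×1 + 1×0 = 0
Result: [[2, 2], [0, 0]]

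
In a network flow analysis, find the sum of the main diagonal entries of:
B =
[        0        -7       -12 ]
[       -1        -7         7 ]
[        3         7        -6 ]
tr(B) = 0 - 7 - 6 = -13

The trace of a square matrix is the sum of its diagonal entries.
Diagonal entries of B: B[0][0] = 0, B[1][1] = -7, B[2][2] = -6.
tr(B) = 0 - 7 - 6 = -13.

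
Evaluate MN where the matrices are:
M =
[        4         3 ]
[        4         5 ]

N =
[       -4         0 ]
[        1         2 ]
MN =
[      -13         6 ]
[      -11        10 ]

Matrix multiplication: (MN)[i][j] = sum over k of M[i][k] * N[k][j].
  (MN)[0][0] = (4)*(-4) + (3)*(1) = -13
  (MN)[0][1] = (4)*(0) + (3)*(2) = 6
  (MN)[1][0] = (4)*(-4) + (5)*(1) = -11
  (MN)[1][1] = (4)*(0) + (5)*(2) = 10
MN =
[      -13         6 ]
[      -11        10 ]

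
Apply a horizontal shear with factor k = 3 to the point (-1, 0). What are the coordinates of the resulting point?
(-1, 0)

Shear matrix for horizontal shear with factor k = 3:
[[1, 3], [0, 1]]
Result: (-1, 0) → (-1, 0)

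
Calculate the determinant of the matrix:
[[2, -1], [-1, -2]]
-5

For a 2×2 matrix [[a, b], [c, d]], det = ad - bc
det = (2)(-2) - (-1)(-1) = -4 - 1 = -5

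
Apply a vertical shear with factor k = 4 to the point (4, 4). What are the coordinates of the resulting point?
(4, 20)

Shear matrix for vertical shear with factor k = 4:
[[1, 0], [4, 1]]
Result: (4, 4) → (4, 20)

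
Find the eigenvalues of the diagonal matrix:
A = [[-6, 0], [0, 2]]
λ₁ = -6, λ₂ = 2

The characteristic polynomial of A is det(A - λI) = (-6 - λ)(2 - λ) = 0.
The roots are λ = -6 and λ = 2, so the eigenvalues are the diagonal entries.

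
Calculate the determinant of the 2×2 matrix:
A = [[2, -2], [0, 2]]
4

For A = [[a, b], [c, d]], det(A) = a*d - b*c.
det(A) = (2)*(2) - (-2)*(0) = 4 - 0 = 4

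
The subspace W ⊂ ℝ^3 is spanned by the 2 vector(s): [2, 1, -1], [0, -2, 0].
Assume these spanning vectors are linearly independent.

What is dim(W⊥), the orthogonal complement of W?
dim(W⊥) = 1

For any subspace W of ℝ^n, dim(W) + dim(W⊥) = n (the whole-space dimension).
Here the given 2 vectors are linearly independent, so dim(W) = 2.
Thus dim(W⊥) = n - dim(W) = 3 - 2 = 1.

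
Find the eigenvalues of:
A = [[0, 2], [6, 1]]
λ = -3, 4

Solve det(A - λI) = 0. For a 2×2 matrix this is λ² - (trace)λ + det = 0.
trace(A) = 0 + 1 = 1.
det(A) = (0)*(1) - (2)*(6) = 0 - 12 = -12.
Characteristic equation: λ² - (1)λ + (-12) = 0.
Discriminant: (1)² - 4*(-12) = 1 + 48 = 49.
Roots: λ = (1 ± √49) / 2 = -3, 4.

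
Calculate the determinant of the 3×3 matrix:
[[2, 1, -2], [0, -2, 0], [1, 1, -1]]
0

Expansion along first row:
det = 2·det([[-2,0],[1,-1]]) - 1·det([[0,0],[1,-1]]) + -2·det([[0,-2],[1,1]])
    = 2·(-2·-1 - 0·1) - 1·(0·-1 - 0·1) + -2·(0·1 - -2·1)
    = 2·2 - 1·0 + -2·2
    = 4 + 0 + -4 = 0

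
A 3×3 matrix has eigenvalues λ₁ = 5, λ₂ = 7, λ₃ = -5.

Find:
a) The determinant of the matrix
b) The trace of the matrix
det = -175, trace = 7

Two standard eigenvalue identities:
- det(A) equals the product of the eigenvalues (counted with multiplicity).
- trace(A) equals the sum of the eigenvalues.
det(A) = (5)*(7)*(-5) = -175.
trace(A) = 5 + 7 - 5 = 7.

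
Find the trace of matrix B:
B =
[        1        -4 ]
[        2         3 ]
tr(B) = 1 + 3 = 4

The trace of a square matrix is the sum of its diagonal entries.
Diagonal entries of B: B[0][0] = 1, B[1][1] = 3.
tr(B) = 1 + 3 = 4.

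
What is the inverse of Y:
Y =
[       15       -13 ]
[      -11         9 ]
det(Y) = -8
Y⁻¹ =
[     -9/8     -13/8 ]
[    -11/8     -15/8 ]

For a 2×2 matrix Y = [[a, b], [c, d]] with det(Y) ≠ 0, Y⁻¹ = (1/det(Y)) * [[d, -b], [-c, a]].
det(Y) = (15)*(9) - (-13)*(-11) = 135 - 143 = -8.
Y⁻¹ = (1/-8) * [[9, 13], [11, 15]].
Dividing each entry by -8 and reducing:
Y⁻¹ =
[     -9/8     -13/8 ]
[    -11/8     -15/8 ]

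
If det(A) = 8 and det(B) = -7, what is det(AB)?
-56

Use the multiplicative property of determinants: det(AB) = det(A)*det(B).
det(AB) = (8)*(-7) = -56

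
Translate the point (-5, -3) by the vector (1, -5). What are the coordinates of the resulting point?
(-4, -8)

Translation by (1, -5):
x' = -5 + 1 = -4
y' = -3 + -5 = -8
Homogeneous matrix: [[1, 0, 1], [0, 1, -5], [0, 0, 1]]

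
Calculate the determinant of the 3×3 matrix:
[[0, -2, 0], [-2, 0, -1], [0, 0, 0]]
0

Expansion along first row:
det = 0·det([[0,-1],[0,0]]) - -2·det([[-2,-1],[0,0]]) + 0·det([[-2,0],[0,0]])
    = 0·(0·0 - -1·0) - -2·(-2·0 - -1·0) + 0·(-2·0 - 0·0)
    = 0·0 - -2·0 + 0·0
    = 0 + 0 + 0 = 0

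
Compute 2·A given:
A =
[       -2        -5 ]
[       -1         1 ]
2A =
[       -4       -10 ]
[       -2         2 ]

Scalar multiplication is elementwise: (2A)[i][j] = 2 * A[i][j].
  (2A)[0][0] = 2 * (-2) = -4
  (2A)[0][1] = 2 * (-5) = -10
  (2A)[1][0] = 2 * (-1) = -2
  (2A)[1][1] = 2 * (1) = 2
2A =
[       -4       -10 ]
[       -2         2 ]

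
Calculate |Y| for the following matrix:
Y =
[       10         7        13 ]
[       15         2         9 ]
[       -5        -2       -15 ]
det(Y) = 880

Expand along row 0 (cofactor expansion): det(Y) = a*(e*i - f*h) - b*(d*i - f*g) + c*(d*h - e*g), where the 3×3 is [[a, b, c], [d, e, f], [g, h, i]].
Minor M_00 = (2)*(-15) - (9)*(-2) = -30 + 18 = -12.
Minor M_01 = (15)*(-15) - (9)*(-5) = -225 + 45 = -180.
Minor M_02 = (15)*(-2) - (2)*(-5) = -30 + 10 = -20.
det(Y) = (10)*(-12) - (7)*(-180) + (13)*(-20) = -120 + 1260 - 260 = 880.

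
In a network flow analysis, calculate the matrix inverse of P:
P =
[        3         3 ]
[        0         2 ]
det(P) = 6
P⁻¹ =
[      1/3      -1/2 ]
[        0       1/2 ]

For a 2×2 matrix P = [[a, b], [c, d]] with det(P) ≠ 0, P⁻¹ = (1/det(P)) * [[d, -b], [-c, a]].
det(P) = (3)*(2) - (3)*(0) = 6 - 0 = 6.
P⁻¹ = (1/6) * [[2, -3], [0, 3]].
Dividing each entry by 6 and reducing:
P⁻¹ =
[      1/3      -1/2 ]
[        0       1/2 ]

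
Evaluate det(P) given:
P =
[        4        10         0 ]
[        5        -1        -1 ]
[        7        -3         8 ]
det(P) = -514

Expand along row 0 (cofactor expansion): det(P) = a*(e*i - f*h) - b*(d*i - f*g) + c*(d*h - e*g), where the 3×3 is [[a, b, c], [d, e, f], [g, h, i]].
Minor M_00 = (-1)*(8) - (-1)*(-3) = -8 - 3 = -11.
Minor M_01 = (5)*(8) - (-1)*(7) = 40 + 7 = 47.
Minor M_02 = (5)*(-3) - (-1)*(7) = -15 + 7 = -8.
det(P) = (4)*(-11) - (10)*(47) + (0)*(-8) = -44 - 470 + 0 = -514.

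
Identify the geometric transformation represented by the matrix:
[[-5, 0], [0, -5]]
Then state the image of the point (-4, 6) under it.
uniform scaling by factor -5; image of (-4, 6) is (20, -30)

This is a diagonal matrix with equal entries -5, so it scales both axes by the same factor -5.
The matrix [[-5, 0], [0, -5]] represents: uniform scaling by factor -5.
Applying it to (-4, 6): [-5·-4 + 0·6, 0·-4 + -5·6] = (20, -30).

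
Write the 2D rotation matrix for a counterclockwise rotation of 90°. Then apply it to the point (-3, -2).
R = [[0, -1], [1, 0]]; R·(-3, -2) = (2, -3)

Rotation matrix formula: R(θ) = [[cos θ, -sin θ], [sin θ, cos θ]]
For θ = 90°:
cos(90°) = 0
sin(90°) = 1
R = [[0, -1], [1, 0]]
Apply to (-3, -2): [0·-3 + (-1)·-2, 1·-3 + 0·-2] = (2, -3)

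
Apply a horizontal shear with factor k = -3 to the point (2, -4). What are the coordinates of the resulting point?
(14, -4)

Shear matrix for horizontal shear with factor k = -3:
[[1, -3], [0, 1]]
Result: (2, -4) → (14, -4)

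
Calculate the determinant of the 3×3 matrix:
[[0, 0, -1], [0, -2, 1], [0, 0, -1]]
0

Expansion along first row:
det = 0·det([[-2,1],[0,-1]]) - 0·det([[0,1],[0,-1]]) + -1·det([[0,-2],[0,0]])
    = 0·(-2·-1 - 1·0) - 0·(0·-1 - 1·0) + -1·(0·0 - -2·0)
    = 0·2 - 0·0 + -1·0
    = 0 + 0 + 0 = 0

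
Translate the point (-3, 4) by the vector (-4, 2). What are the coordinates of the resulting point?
(-7, 6)

Translation by (-4, 2):
x' = -3 + -4 = -7
y' = 4 + 2 = 6
Homogeneous matrix: [[1, 0, -4], [0, 1, 2], [0, 0, 1]]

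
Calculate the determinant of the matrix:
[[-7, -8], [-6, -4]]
-20

For a 2×2 matrix [[a, b], [c, d]], det = ad - bc
det = (-7)(-4) - (-8)(-6) = 28 - 48 = -20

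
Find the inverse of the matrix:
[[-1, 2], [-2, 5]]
[[-5, 2], [-2, 1]]

For [[a,b],[c,d]], inverse = (1/det)·[[d,-b],[-c,a]]
det = -1·5 - 2·-2 = -1
Inverse = (1/-1)·[[5, -2], [2, -1]]
        = [[-5, 2], [-2, 1]]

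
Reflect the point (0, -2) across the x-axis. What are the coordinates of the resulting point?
(0, 2)

Reflection across x-axis: (0, -2) → (0, 2)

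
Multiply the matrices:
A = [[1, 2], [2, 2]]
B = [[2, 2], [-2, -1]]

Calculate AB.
[[-2, 0], [0, 2]]

Each entry (i,j) of AB = sum over k of A[i][k]*B[k][j].
(AB)[0][0] = (1)*(2) + (2)*(-2) = -2
(AB)[0][1] = (1)*(2) + (2)*(-1) = 0
(AB)[1][0] = (2)*(2) + (2)*(-2) = 0
(AB)[1][1] = (2)*(2) + (2)*(-1) = 2
AB = [[-2, 0], [0, 2]]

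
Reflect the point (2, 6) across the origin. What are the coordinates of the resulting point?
(-2, -6)

Reflection across origin: (2, 6) → (-2, -6)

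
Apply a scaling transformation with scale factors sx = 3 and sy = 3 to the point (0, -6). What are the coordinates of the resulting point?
(0, -18)

Scaling matrix:
[[3, 0], [0, 3]]
Result: (0 × 3, -6 × 3) = (0, -18)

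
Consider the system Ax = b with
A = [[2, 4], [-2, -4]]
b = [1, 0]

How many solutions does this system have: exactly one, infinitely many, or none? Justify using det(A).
No solution

det(A) = (2)*(-4) - (4)*(-2) = 0, so A is singular.
The column space of A is span(column 1) = span([2, -2]).
b = [1, 0] is not a scalar multiple of column 1, so b ∉ column space and the system is inconsistent — no solution.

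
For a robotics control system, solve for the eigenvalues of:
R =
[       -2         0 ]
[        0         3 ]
λ = -2, 3

Solve det(R - λI) = 0. For a 2×2 matrix the characteristic equation is λ² - (trace)λ + det = 0.
trace(R) = a + d = -2 + 3 = 1.
det(R) = a*d - b*c = (-2)*(3) - (0)*(0) = -6 - 0 = -6.
Characteristic equation: λ² - (1)λ + (-6) = 0.
Discriminant = (1)² - 4*(-6) = 1 + 24 = 25.
λ = (1 ± √25) / 2 = (1 ± 5) / 2 = -2, 3.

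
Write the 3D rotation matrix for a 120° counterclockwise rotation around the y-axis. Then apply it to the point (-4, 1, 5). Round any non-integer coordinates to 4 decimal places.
R = [[-1/2, 0, √3/2], [0, 1, 0], [-√3/2, 0, -1/2]]; R·(-4, 1, 5) = (6.3301, 1.0000, 0.9641)

Rotation matrix for 120° around y-axis:
cos(120°) = -1/2, sin(120°) = √3/2
R = [[-1/2, 0, √3/2], [0, 1, 0], [-√3/2, 0, -1/2]]
Apply to (-4, 1, 5): R·[-4, 1, 5]ᵀ = (6.3301, 1.0000, 0.9641)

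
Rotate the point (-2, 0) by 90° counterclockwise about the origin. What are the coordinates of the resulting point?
(0, -2)

Rotation matrix R(θ) = [[cos θ, -sin θ], [sin θ, cos θ]]; for θ = 90°:
R = [[0, -1], [1, 0]]
Result: R × [-2, 0]ᵀ = [0·-2 + (-1)·0, 1·-2 + (0)·0]ᵀ = (0, -2)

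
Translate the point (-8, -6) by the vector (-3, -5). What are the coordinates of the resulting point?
(-11, -11)

Translation by (-3, -5):
x' = -8 + -3 = -11
y' = -6 + -5 = -11
Homogeneous matrix: [[1, 0, -3], [0, 1, -5], [0, 0, 1]]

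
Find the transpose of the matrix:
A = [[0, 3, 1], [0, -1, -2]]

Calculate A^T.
[[0, 0], [3, -1], [1, -2]]

The transpose sends entry (i,j) to (j,i); rows become columns.
Row 0 of A: [0, 3, 1] -> column 0 of A^T.
Row 1 of A: [0, -1, -2] -> column 1 of A^T.
A^T = [[0, 0], [3, -1], [1, -2]]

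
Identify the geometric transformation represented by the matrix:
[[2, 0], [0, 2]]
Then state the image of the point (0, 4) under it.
uniform scaling by factor 2; image of (0, 4) is (0, 8)

This is a diagonal matrix with equal entries 2, so it scales both axes by the same factor 2.
The matrix [[2, 0], [0, 2]] represents: uniform scaling by factor 2.
Applying it to (0, 4): [2·0 + 0·4, 0·0 + 2·4] = (0, 8).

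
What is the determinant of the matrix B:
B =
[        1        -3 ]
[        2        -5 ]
det(B) = 1

For a 2×2 matrix [[a, b], [c, d]], det = a*d - b*c.
det(B) = (1)*(-5) - (-3)*(2) = -5 + 6 = 1.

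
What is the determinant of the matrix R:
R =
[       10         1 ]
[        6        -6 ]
det(R) = -66

For a 2×2 matrix [[a, b], [c, d]], det = a*d - b*c.
det(R) = (10)*(-6) - (1)*(6) = -60 - 6 = -66.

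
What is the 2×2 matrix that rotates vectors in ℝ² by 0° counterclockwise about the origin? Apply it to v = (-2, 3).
R = [[1, 0], [0, 1]]; R·v = (-2, 3)

A counterclockwise rotation by angle θ in ℝ² has matrix R(θ) = [[cos θ, -sin θ], [sin θ, cos θ]].
For θ = 0°: cos θ = 1, sin θ = 0.
R(0°) = [[1, 0], [0, 1]].
R·v = [1·-2 + (0)·3, 0·-2 + 1·3] = (-2, 3).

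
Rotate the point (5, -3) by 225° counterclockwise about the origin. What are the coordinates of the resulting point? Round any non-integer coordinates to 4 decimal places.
(-5.6569, -1.4142)

Rotation matrix R(θ) = [[cos θ, -sin θ], [sin θ, cos θ]]; for θ = 225°:
R = [[-√2/2, √2/2], [-√2/2, -√2/2]]
Result: R × [5, -3]ᵀ = [-√2/2·5 + (√2/2)·-3, -√2/2·5 + (-√2/2)·-3]ᵀ = (-5.6569, -1.4142)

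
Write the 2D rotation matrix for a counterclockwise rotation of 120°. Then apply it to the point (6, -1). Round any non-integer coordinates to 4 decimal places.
R = [[-1/2, -√3/2], [√3/2, -1/2]]; R·(6, -1) = (-2.1340, 5.6962)

Rotation matrix formula: R(θ) = [[cos θ, -sin θ], [sin θ, cos θ]]
For θ = 120°:
cos(120°) = -1/2
sin(120°) = √3/2
R = [[-1/2, -√3/2], [√3/2, -1/2]]
Apply to (6, -1): [-1/2·6 + (-√3/2)·-1, √3/2·6 + -1/2·-1] = (-2.1340, 5.6962)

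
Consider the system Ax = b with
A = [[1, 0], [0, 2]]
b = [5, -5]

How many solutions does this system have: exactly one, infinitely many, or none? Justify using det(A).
Exactly one solution

Compute det(A) = (1)*(2) - (0)*(0) = 2.
Because det(A) ≠ 0, A is invertible and Ax = b has a unique solution for every b (here x = A⁻¹ b).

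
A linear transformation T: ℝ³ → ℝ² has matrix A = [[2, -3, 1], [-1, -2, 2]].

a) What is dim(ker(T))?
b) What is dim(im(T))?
dim(ker) = 1, dim(im) = 2

The two rows are not scalar multiples of one another (no single k satisfies row 2 = k × row 1), so they are linearly independent.
Thus rank(A) = 2.
dim(im(T)) = rank(A) = 2.
By the rank-nullity theorem applied to T: ℝ³ → ℝ², rank(A) + nullity(A) = 3 (the domain dimension), so dim(ker(T)) = 3 - 2 = 1.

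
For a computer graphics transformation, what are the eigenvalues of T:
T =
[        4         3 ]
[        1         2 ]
λ = 1, 5

Solve det(T - λI) = 0. For a 2×2 matrix the characteristic equation is λ² - (trace)λ + det = 0.
trace(T) = a + d = 4 + 2 = 6.
det(T) = a*d - b*c = (4)*(2) - (3)*(1) = 8 - 3 = 5.
Characteristic equation: λ² - (6)λ + (5) = 0.
Discriminant = (6)² - 4*(5) = 36 - 20 = 16.
λ = (6 ± √16) / 2 = (6 ± 4) / 2 = 1, 5.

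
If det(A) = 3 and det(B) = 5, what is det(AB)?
15

Use the multiplicative property of determinants: det(AB) = det(A)*det(B).
det(AB) = (3)*(5) = 15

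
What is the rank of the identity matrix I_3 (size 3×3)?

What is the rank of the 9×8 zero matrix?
rank(I_3) = 3, rank(0) = 0

The identity I_3 has 3 columns that are the standard basis vectors e_1, …, e_3. These are linearly independent, so all 3 columns are pivots and rank(I_3) = 3.
The 9×8 zero matrix has every entry zero, so every row is the zero row and there are no pivots; rank(0) = 0.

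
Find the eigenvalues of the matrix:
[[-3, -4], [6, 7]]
λ = 1 and λ = 3

Characteristic equation: det(A - λI) = 0
λ² - (trace)λ + (det) = 0
λ² - (4)λ + (3) = 0
λ² - 4λ + 3 = 0
Solving: λ = 1, 3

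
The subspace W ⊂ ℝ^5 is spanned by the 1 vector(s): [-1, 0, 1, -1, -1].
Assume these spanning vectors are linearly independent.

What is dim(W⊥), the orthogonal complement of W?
dim(W⊥) = 4

For any subspace W of ℝ^n, dim(W) + dim(W⊥) = n (the whole-space dimension).
Here the given 1 vectors are linearly independent, so dim(W) = 1.
Thus dim(W⊥) = n - dim(W) = 5 - 1 = 4.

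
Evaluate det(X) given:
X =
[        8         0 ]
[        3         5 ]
det(X) = 40

For a 2×2 matrix [[a, b], [c, d]], det = a*d - b*c.
det(X) = (8)*(5) - (0)*(3) = 40 - 0 = 40.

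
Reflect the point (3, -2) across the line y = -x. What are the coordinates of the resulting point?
(2, -3)

Reflection across line y = -x: (3, -2) → (2, -3)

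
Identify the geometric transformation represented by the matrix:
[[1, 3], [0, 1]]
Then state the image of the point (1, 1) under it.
horizontal shear with factor 3; image of (1, 1) is (4, 1)

The matrix [[1, k], [0, 1]] sends (x, y) to (x + 3y, y), leaving the y-coordinate fixed: a horizontal shear.
The matrix [[1, 3], [0, 1]] represents: horizontal shear with factor 3.
Applying it to (1, 1): [1·1 + 3·1, 0·1 + 1·1] = (4, 1).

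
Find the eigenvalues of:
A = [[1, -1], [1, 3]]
λ = 2, 2

Solve det(A - λI) = 0. For a 2×2 matrix this is λ² - (trace)λ + det = 0.
trace(A) = 1 + 3 = 4.
det(A) = (1)*(3) - (-1)*(1) = 3 + 1 = 4.
Characteristic equation: λ² - (4)λ + (4) = 0.
Discriminant: (4)² - 4*(4) = 16 - 16 = 0.
Roots: λ = (4 ± √0) / 2 = 2, 2.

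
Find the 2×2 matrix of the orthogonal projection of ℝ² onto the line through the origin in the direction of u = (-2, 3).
[[4/13, -6/13], [-6/13, 9/13]]

The orthogonal projection onto the line spanned by a nonzero vector u = (a, b) has matrix P = (u uᵀ) / (uᵀ u) = (1/(a² + b²)) · [[a², ab], [ab, b²]].
Here u = (-2, 3), so a² + b² = 4 + 9 = 13.
P = (1/13) · [[4, -6], [-6, 9]] = [[4/13, -6/13], [-6/13, 9/13]].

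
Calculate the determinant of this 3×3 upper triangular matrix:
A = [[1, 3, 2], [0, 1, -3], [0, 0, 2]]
2

The determinant of a triangular matrix is the product of its diagonal entries (the off-diagonal entries above the diagonal do not affect it).
det(A) = (1) * (1) * (2) = 2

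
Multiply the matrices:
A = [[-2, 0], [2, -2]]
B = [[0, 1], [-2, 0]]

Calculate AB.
[[0, -2], [4, 2]]

Each entry (i,j) of AB = sum over k of A[i][k]*B[k][j].
(AB)[0][0] = (-2)*(0) + (0)*(-2) = 0
(AB)[0][1] = (-2)*(1) + (0)*(0) = -2
(AB)[1][0] = (2)*(0) + (-2)*(-2) = 4
(AB)[1][1] = (2)*(1) + (-2)*(0) = 2
AB = [[0, -2], [4, 2]]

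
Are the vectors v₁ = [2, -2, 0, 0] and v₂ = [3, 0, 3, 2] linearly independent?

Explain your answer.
Yes, linearly independent

Two vectors are linearly dependent iff one is a scalar multiple of the other.
No single scalar k satisfies v₂ = k·v₁ (the ratios of corresponding entries disagree), so v₁ and v₂ are linearly independent.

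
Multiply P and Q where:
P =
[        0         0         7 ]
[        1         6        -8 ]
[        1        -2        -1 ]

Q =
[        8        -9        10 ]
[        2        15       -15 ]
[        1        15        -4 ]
PQ =
[        7       105       -28 ]
[       12       -39       -48 ]
[        3       -54        44 ]

Matrix multiplication: (PQ)[i][j] = sum over k of P[i][k] * Q[k][j].
  (PQ)[0][0] = (0)*(8) + (0)*(2) + (7)*(1) = 7
  (PQ)[0][1] = (0)*(-9) + (0)*(15) + (7)*(15) = 105
  (PQ)[0][2] = (0)*(10) + (0)*(-15) + (7)*(-4) = -28
  (PQ)[1][0] = (1)*(8) + (6)*(2) + (-8)*(1) = 12
  (PQ)[1][1] = (1)*(-9) + (6)*(15) + (-8)*(15) = -39
  (PQ)[1][2] = (1)*(10) + (6)*(-15) + (-8)*(-4) = -48
  (PQ)[2][0] = (1)*(8) + (-2)*(2) + (-1)*(1) = 3
  (PQ)[2][1] = (1)*(-9) + (-2)*(15) + (-1)*(15) = -54
  (PQ)[2][2] = (1)*(10) + (-2)*(-15) + (-1)*(-4) = 44
PQ =
[        7       105       -28 ]
[       12       -39       -48 ]
[        3       -54        44 ]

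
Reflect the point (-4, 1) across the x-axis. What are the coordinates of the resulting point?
(-4, -1)

Reflection across x-axis: (-4, 1) → (-4, -1)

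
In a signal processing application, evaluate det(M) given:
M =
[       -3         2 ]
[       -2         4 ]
det(M) = -8

For a 2×2 matrix [[a, b], [c, d]], det = a*d - b*c.
det(M) = (-3)*(4) - (2)*(-2) = -12 + 4 = -8.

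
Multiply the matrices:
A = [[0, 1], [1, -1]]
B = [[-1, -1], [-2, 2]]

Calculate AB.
[[-2, 2], [1, -3]]

Each entry (i,j) of AB = sum over k of A[i][k]*B[k][j].
(AB)[0][0] = (0)*(-1) + (1)*(-2) = -2
(AB)[0][1] = (0)*(-1) + (1)*(2) = 2
(AB)[1][0] = (1)*(-1) + (-1)*(-2) = 1
(AB)[1][1] = (1)*(-1) + (-1)*(2) = -3
AB = [[-2, 2], [1, -3]]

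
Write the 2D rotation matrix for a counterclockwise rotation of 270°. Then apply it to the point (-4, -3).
R = [[0, 1], [-1, 0]]; R·(-4, -3) = (-3, 4)

Rotation matrix formula: R(θ) = [[cos θ, -sin θ], [sin θ, cos θ]]
For θ = 270°:
cos(270°) = 0
sin(270°) = -1
R = [[0, 1], [-1, 0]]
Apply to (-4, -3): [0·-4 + (1)·-3, -1·-4 + 0·-3] = (-3, 4)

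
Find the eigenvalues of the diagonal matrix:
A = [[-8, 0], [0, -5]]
λ₁ = -8, λ₂ = -5

The characteristic polynomial of A is det(A - λI) = (-8 - λ)(-5 - λ) = 0.
The roots are λ = -8 and λ = -5, so the eigenvalues are the diagonal entries.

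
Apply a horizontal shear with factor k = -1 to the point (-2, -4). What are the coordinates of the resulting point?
(2, -4)

Shear matrix for horizontal shear with factor k = -1:
[[1, -1], [0, 1]]
Result: (-2, -4) → (2, -4)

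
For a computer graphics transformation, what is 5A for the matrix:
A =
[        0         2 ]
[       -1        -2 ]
5A =
[        0        10 ]
[       -5       -10 ]

Scalar multiplication is elementwise: (5A)[i][j] = 5 * A[i][j].
  (5A)[0][0] = 5 * (0) = 0
  (5A)[0][1] = 5 * (2) = 10
  (5A)[1][0] = 5 * (-1) = -5
  (5A)[1][1] = 5 * (-2) = -10
5A =
[        0        10 ]
[       -5       -10 ]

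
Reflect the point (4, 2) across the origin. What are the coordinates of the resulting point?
(-4, -2)

Reflection across origin: (4, 2) → (-4, -2)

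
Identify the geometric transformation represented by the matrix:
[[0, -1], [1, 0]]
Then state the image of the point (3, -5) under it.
rotation by 90° counterclockwise; image of (3, -5) is (5, 3)

This matches the form [[cos θ, -sin θ], [sin θ, cos θ]] of a rotation matrix; reading off cos θ and sin θ gives the angle.
The matrix [[0, -1], [1, 0]] represents: rotation by 90° counterclockwise.
Applying it to (3, -5): [0·3 + -1·-5, 1·3 + 0·-5] = (5, 3).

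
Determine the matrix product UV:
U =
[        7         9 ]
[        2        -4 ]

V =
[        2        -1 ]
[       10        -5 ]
UV =
[      104       -52 ]
[      -36        18 ]

Matrix multiplication: (UV)[i][j] = sum over k of U[i][k] * V[k][j].
  (UV)[0][0] = (7)*(2) + (9)*(10) = 104
  (UV)[0][1] = (7)*(-1) + (9)*(-5) = -52
  (UV)[1][0] = (2)*(2) + (-4)*(10) = -36
  (UV)[1][1] = (2)*(-1) + (-4)*(-5) = 18
UV =
[      104       -52 ]
[      -36        18 ]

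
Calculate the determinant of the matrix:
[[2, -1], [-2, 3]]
4

For a 2×2 matrix [[a, b], [c, d]], det = ad - bc
det = (2)(3) - (-1)(-2) = 6 - 2 = 4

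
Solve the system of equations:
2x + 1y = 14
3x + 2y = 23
x = 5, y = 4

Use elimination (row reduction):
Equation 1: 2x + 1y = 14.
Equation 2: 3x + 2y = 23.
Multiply Eq1 by 3 and Eq2 by 2: 6x + 3y = 42;  6x + 4y = 46.
Subtract: (1)y = 4, so y = 4.
Back-substitute into Eq1: 2x + 1*(4) = 14, so x = 5.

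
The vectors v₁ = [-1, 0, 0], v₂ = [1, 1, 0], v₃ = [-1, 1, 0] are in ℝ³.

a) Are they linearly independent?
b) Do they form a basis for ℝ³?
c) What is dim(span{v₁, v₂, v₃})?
Not independent, not a basis, dim(span) = 2

Check whether v₃ can be written as a linear combination of v₁ and v₂.
v₃ = (2)·v₁ + (1)·v₂ = [-1, 1, 0], so the three vectors are linearly dependent.
Thus they do not form a basis for ℝ³, and dim(span{v₁, v₂, v₃}) = 2 (spanned by v₁ and v₂).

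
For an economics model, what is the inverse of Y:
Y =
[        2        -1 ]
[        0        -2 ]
det(Y) = -4
Y⁻¹ =
[      1/2      -1/4 ]
[        0      -1/2 ]

For a 2×2 matrix Y = [[a, b], [c, d]] with det(Y) ≠ 0, Y⁻¹ = (1/det(Y)) * [[d, -b], [-c, a]].
det(Y) = (2)*(-2) - (-1)*(0) = -4 - 0 = -4.
Y⁻¹ = (1/-4) * [[-2, 1], [0, 2]].
Dividing each entry by -4 and reducing:
Y⁻¹ =
[      1/2      -1/4 ]
[        0      -1/2 ]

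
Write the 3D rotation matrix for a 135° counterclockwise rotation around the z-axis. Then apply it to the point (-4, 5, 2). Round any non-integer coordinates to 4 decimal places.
R = [[-√2/2, -√2/2, 0], [√2/2, -√2/2, 0], [0, 0, 1]]; R·(-4, 5, 2) = (-0.7071, -6.3640, 2.0000)

Rotation matrix for 135° around z-axis:
cos(135°) = -√2/2, sin(135°) = √2/2
R = [[-√2/2, -√2/2, 0], [√2/2, -√2/2, 0], [0, 0, 1]]
Apply to (-4, 5, 2): R·[-4, 5, 2]ᵀ = (-0.7071, -6.3640, 2.0000)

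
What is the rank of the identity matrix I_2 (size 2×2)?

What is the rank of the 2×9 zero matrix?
rank(I_2) = 2, rank(0) = 0

The identity I_2 has 2 columns that are the standard basis vectors e_1, …, e_2. These are linearly independent, so all 2 columns are pivots and rank(I_2) = 2.
The 2×9 zero matrix has every entry zero, so every row is the zero row and there are no pivots; rank(0) = 0.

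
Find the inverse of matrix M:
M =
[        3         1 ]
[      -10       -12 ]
det(M) = -26
M⁻¹ =
[     6/13      1/26 ]
[    -5/13     -3/26 ]

For a 2×2 matrix M = [[a, b], [c, d]] with det(M) ≠ 0, M⁻¹ = (1/det(M)) * [[d, -b], [-c, a]].
det(M) = (3)*(-12) - (1)*(-10) = -36 + 10 = -26.
M⁻¹ = (1/-26) * [[-12, -1], [10, 3]].
Dividing each entry by -26 and reducing:
M⁻¹ =
[     6/13      1/26 ]
[    -5/13     -3/26 ]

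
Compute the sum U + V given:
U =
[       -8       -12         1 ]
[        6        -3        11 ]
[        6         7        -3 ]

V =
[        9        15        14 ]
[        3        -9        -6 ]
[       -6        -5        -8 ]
U + V =
[        1         3        15 ]
[        9       -12         5 ]
[        0         2       -11 ]

Matrix addition is elementwise: (U+V)[i][j] = U[i][j] + V[i][j].
  (U+V)[0][0] = (-8) + (9) = 1
  (U+V)[0][1] = (-12) + (15) = 3
  (U+V)[0][2] = (1) + (14) = 15
  (U+V)[1][0] = (6) + (3) = 9
  (U+V)[1][1] = (-3) + (-9) = -12
  (U+V)[1][2] = (11) + (-6) = 5
  (U+V)[2][0] = (6) + (-6) = 0
  (U+V)[2][1] = (7) + (-5) = 2
  (U+V)[2][2] = (-3) + (-8) = -11
U + V =
[        1         3        15 ]
[        9       -12         5 ]
[        0         2       -11 ]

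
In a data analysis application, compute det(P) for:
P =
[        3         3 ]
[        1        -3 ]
det(P) = -12

For a 2×2 matrix [[a, b], [c, d]], det = a*d - b*c.
det(P) = (3)*(-3) - (3)*(1) = -9 - 3 = -12.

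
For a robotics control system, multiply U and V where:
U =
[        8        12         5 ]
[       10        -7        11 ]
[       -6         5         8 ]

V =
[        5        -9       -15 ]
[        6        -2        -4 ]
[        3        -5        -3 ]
UV =
[      127      -121      -183 ]
[       41      -131      -155 ]
[       24         4        46 ]

Matrix multiplication: (UV)[i][j] = sum over k of U[i][k] * V[k][j].
  (UV)[0][0] = (8)*(5) + (12)*(6) + (5)*(3) = 127
  (UV)[0][1] = (8)*(-9) + (12)*(-2) + (5)*(-5) = -121
  (UV)[0][2] = (8)*(-15) + (12)*(-4) + (5)*(-3) = -183
  (UV)[1][0] = (10)*(5) + (-7)*(6) + (11)*(3) = 41
  (UV)[1][1] = (10)*(-9) + (-7)*(-2) + (11)*(-5) = -131
  (UV)[1][2] = (10)*(-15) + (-7)*(-4) + (11)*(-3) = -155
  (UV)[2][0] = (-6)*(5) + (5)*(6) + (8)*(3) = 24
  (UV)[2][1] = (-6)*(-9) + (5)*(-2) + (8)*(-5) = 4
  (UV)[2][2] = (-6)*(-15) + (5)*(-4) + (8)*(-3) = 46
UV =
[      127      -121      -183 ]
[       41      -131      -155 ]
[       24         4        46 ]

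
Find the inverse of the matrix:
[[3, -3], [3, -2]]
[[-2/3, 1], [-1, 1]]

For [[a,b],[c,d]], inverse = (1/det)·[[d,-b],[-c,a]]
det = 3·-2 - -3·3 = 3
Inverse = (1/3)·[[-2, 3], [-3, 3]]
        = [[-2/3, 1], [-1, 1]]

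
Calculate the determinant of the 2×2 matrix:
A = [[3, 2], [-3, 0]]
6

For A = [[a, b], [c, d]], det(A) = a*d - b*c.
det(A) = (3)*(0) - (2)*(-3) = 0 - -6 = 6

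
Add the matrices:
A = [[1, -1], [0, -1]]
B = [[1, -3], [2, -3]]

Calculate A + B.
[[2, -4], [2, -4]]

Add corresponding elements:
(1)+(1)=2
(-1)+(-3)=-4
(0)+(2)=2
(-1)+(-3)=-4
A + B = [[2, -4], [2, -4]]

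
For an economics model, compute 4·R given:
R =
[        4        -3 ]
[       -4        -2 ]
4R =
[       16       -12 ]
[      -16        -8 ]

Scalar multiplication is elementwise: (4R)[i][j] = 4 * R[i][j].
  (4R)[0][0] = 4 * (4) = 16
  (4R)[0][1] = 4 * (-3) = -12
  (4R)[1][0] = 4 * (-4) = -16
  (4R)[1][1] = 4 * (-2) = -8
4R =
[       16       -12 ]
[      -16        -8 ]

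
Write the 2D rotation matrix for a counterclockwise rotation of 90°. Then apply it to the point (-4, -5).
R = [[0, -1], [1, 0]]; R·(-4, -5) = (5, -4)

Rotation matrix formula: R(θ) = [[cos θ, -sin θ], [sin θ, cos θ]]
For θ = 90°:
cos(90°) = 0
sin(90°) = 1
R = [[0, -1], [1, 0]]
Apply to (-4, -5): [0·-4 + (-1)·-5, 1·-4 + 0·-5] = (5, -4)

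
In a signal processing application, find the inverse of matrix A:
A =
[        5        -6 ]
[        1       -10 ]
det(A) = -44
A⁻¹ =
[     5/22     -3/22 ]
[     1/44     -5/44 ]

For a 2×2 matrix A = [[a, b], [c, d]] with det(A) ≠ 0, A⁻¹ = (1/det(A)) * [[d, -b], [-c, a]].
det(A) = (5)*(-10) - (-6)*(1) = -50 + 6 = -44.
A⁻¹ = (1/-44) * [[-10, 6], [-1, 5]].
Dividing each entry by -44 and reducing:
A⁻¹ =
[     5/22     -3/22 ]
[     1/44     -5/44 ]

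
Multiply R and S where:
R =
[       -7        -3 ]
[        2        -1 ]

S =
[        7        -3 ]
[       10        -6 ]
RS =
[      -79        39 ]
[        4         0 ]

Matrix multiplication: (RS)[i][j] = sum over k of R[i][k] * S[k][j].
  (RS)[0][0] = (-7)*(7) + (-3)*(10) = -79
  (RS)[0][1] = (-7)*(-3) + (-3)*(-6) = 39
  (RS)[1][0] = (2)*(7) + (-1)*(10) = 4
  (RS)[1][1] = (2)*(-3) + (-1)*(-6) = 0
RS =
[      -79        39 ]
[        4         0 ]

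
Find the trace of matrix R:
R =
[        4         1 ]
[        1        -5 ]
tr(R) = 4 - 5 = -1

The trace of a square matrix is the sum of its diagonal entries.
Diagonal entries of R: R[0][0] = 4, R[1][1] = -5.
tr(R) = 4 - 5 = -1.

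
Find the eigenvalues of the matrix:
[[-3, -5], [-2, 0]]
λ = -5 and λ = 2

Characteristic equation: det(A - λI) = 0
λ² - (trace)λ + (det) = 0
λ² - (-3)λ + (-10) = 0
λ² + 3λ - 10 = 0
Solving: λ = -5, 2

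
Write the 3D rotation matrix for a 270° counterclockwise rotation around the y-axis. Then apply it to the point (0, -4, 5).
R = [[0, 0, -1], [0, 1, 0], [1, 0, 0]]; R·(0, -4, 5) = (-5, -4, 0)

Rotation matrix for 270° around y-axis:
cos(270°) = 0, sin(270°) = -1
R = [[0, 0, -1], [0, 1, 0], [1, 0, 0]]
Apply to (0, -4, 5): R·[0, -4, 5]ᵀ = (-5, -4, 0)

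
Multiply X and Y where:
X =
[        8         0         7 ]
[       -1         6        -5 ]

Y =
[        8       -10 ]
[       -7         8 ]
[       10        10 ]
XY =
[      134       -10 ]
[     -100         8 ]

Matrix multiplication: (XY)[i][j] = sum over k of X[i][k] * Y[k][j].
  (XY)[0][0] = (8)*(8) + (0)*(-7) + (7)*(10) = 134
  (XY)[0][1] = (8)*(-10) + (0)*(8) + (7)*(10) = -10
  (XY)[1][0] = (-1)*(8) + (6)*(-7) + (-5)*(10) = -100
  (XY)[1][1] = (-1)*(-10) + (6)*(8) + (-5)*(10) = 8
XY =
[      134       -10 ]
[     -100         8 ]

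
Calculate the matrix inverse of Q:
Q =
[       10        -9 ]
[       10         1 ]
det(Q) = 100
Q⁻¹ =
[    1/100     9/100 ]
[    -1/10      1/10 ]

For a 2×2 matrix Q = [[a, b], [c, d]] with det(Q) ≠ 0, Q⁻¹ = (1/det(Q)) * [[d, -b], [-c, a]].
det(Q) = (10)*(1) - (-9)*(10) = 10 + 90 = 100.
Q⁻¹ = (1/100) * [[1, 9], [-10, 10]].
Dividing each entry by 100 and reducing:
Q⁻¹ =
[    1/100     9/100 ]
[    -1/10      1/10 ]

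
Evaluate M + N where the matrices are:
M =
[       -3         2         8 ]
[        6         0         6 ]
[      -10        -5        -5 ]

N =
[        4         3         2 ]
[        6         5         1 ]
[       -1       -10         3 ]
M + N =
[        1         5        10 ]
[       12         5         7 ]
[      -11       -15        -2 ]

Matrix addition is elementwise: (M+N)[i][j] = M[i][j] + N[i][j].
  (M+N)[0][0] = (-3) + (4) = 1
  (M+N)[0][1] = (2) + (3) = 5
  (M+N)[0][2] = (8) + (2) = 10
  (M+N)[1][0] = (6) + (6) = 12
  (M+N)[1][1] = (0) + (5) = 5
  (M+N)[1][2] = (6) + (1) = 7
  (M+N)[2][0] = (-10) + (-1) = -11
  (M+N)[2][1] = (-5) + (-10) = -15
  (M+N)[2][2] = (-5) + (3) = -2
M + N =
[        1         5        10 ]
[       12         5         7 ]
[      -11       -15        -2 ]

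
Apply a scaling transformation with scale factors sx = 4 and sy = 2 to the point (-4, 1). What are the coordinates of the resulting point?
(-16, 2)

Scaling matrix:
[[4, 0], [0, 2]]
Result: (-4 × 4, 1 × 2) = (-16, 2)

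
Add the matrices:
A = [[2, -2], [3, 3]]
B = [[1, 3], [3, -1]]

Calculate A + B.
[[3, 1], [6, 2]]

Add corresponding elements:
(2)+(1)=3
(-2)+(3)=1
(3)+(3)=6
(3)+(-1)=2
A + B = [[3, 1], [6, 2]]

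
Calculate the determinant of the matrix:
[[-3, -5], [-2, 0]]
-10

For a 2×2 matrix [[a, b], [c, d]], det = ad - bc
det = (-3)(0) - (-5)(-2) = 0 - 10 = -10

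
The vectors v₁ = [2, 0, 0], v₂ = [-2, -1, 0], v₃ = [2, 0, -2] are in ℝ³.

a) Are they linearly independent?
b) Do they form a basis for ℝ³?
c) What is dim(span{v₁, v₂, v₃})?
Yes independent, yes basis, dim = 3

Stack v₁, v₂, v₃ as rows of a 3×3 matrix.
[[2, 0, 0]; [-2, -1, 0]; [2, 0, -2]] is already lower triangular with nonzero diagonal entries (2, -1, -2), so its determinant is the product of the diagonal entries, det = (2)·(-1)·(-2) = 4 ≠ 0, and the rows are linearly independent.
Three linearly independent vectors in ℝ³ form a basis for ℝ³, so dim(span{v₁,v₂,v₃}) = 3.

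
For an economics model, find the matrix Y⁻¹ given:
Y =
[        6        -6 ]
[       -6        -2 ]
det(Y) = -48
Y⁻¹ =
[     1/24      -1/8 ]
[     -1/8      -1/8 ]

For a 2×2 matrix Y = [[a, b], [c, d]] with det(Y) ≠ 0, Y⁻¹ = (1/det(Y)) * [[d, -b], [-c, a]].
det(Y) = (6)*(-2) - (-6)*(-6) = -12 - 36 = -48.
Y⁻¹ = (1/-48) * [[-2, 6], [6, 6]].
Dividing each entry by -48 and reducing:
Y⁻¹ =
[     1/24      -1/8 ]
[     -1/8      -1/8 ]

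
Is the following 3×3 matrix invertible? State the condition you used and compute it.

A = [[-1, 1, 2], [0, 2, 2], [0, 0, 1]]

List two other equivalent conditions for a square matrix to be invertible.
Yes, invertible; det(A) = -2 ≠ 0. Equivalent conditions: rank(A) = 3; Ax = 0 has only the trivial solution; 0 is not an eigenvalue; the columns of A are linearly independent.

To check invertibility, compute det(A).
The given matrix is triangular, so det(A) equals the product of its diagonal entries = -2 ≠ 0.
Since det(A) ≠ 0, A is invertible.
Equivalent conditions for a square matrix A to be invertible:
- rank(A) = 3 (full rank).
- The homogeneous system Ax = 0 has only the trivial solution x = 0.
- 0 is not an eigenvalue of A.
- The columns (equivalently rows) of A are linearly independent.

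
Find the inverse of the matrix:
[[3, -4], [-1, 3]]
[[3/5, 4/5], [1/5, 3/5]]

For [[a,b],[c,d]], inverse = (1/det)·[[d,-b],[-c,a]]
det = 3·3 - -4·-1 = 5
Inverse = (1/5)·[[3, 4], [1, 3]]
        = [[3/5, 4/5], [1/5, 3/5]]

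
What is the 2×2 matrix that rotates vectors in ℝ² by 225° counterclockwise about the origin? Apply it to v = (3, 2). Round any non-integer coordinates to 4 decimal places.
R = [[-√2/2, √2/2], [-√2/2, -√2/2]]; R·v = (-0.7071, -3.5355)

A counterclockwise rotation by angle θ in ℝ² has matrix R(θ) = [[cos θ, -sin θ], [sin θ, cos θ]].
For θ = 225°: cos θ = -√2/2, sin θ = -√2/2.
R(225°) = [[-√2/2, √2/2], [-√2/2, -√2/2]].
R·v = [-√2/2·3 + (√2/2)·2, -√2/2·3 + -√2/2·2] = (-0.7071, -3.5355).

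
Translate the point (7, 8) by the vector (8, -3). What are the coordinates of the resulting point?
(15, 5)

Translation by (8, -3):
x' = 7 + 8 = 15
y' = 8 + -3 = 5
Homogeneous matrix: [[1, 0, 8], [0, 1, -3], [0, 0, 1]]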